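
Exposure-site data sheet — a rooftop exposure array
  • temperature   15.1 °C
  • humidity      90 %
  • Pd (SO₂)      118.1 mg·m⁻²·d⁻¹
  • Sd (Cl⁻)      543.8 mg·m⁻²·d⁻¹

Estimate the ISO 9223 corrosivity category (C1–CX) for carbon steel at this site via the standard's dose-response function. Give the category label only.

carbon steel: T>10 °C ⇒ hinge -0.054·(15.1−10) = -0.2754
  Pd branch = 1.77·Pd^0.52·e^(0.02·RH+f) = 97.2 μm/a
  Cl⁻ term: 0.102·543.8^0.62·exp(0.033·90+0.04·15.1) = 180.6
  r_corr = 97.2 + 180.6 = 277.8 μm/a
Category bounds: 200…700 μm/a bracket r_corr ⇒ CX

CX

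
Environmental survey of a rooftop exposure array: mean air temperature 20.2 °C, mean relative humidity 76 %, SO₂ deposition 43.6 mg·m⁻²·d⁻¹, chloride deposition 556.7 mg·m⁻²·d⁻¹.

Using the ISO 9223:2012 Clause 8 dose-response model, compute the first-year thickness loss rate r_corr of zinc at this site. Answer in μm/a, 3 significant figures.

r_corr = 7.66 μm/a

zinc: T>10 °C ⇒ hinge -0.071·(20.2−10) = -0.7242
  SO₂ term: 0.0129·43.6^0.44·exp(0.046·76-0.7242) = 1.086
  Cl⁻ term: 0.0175·556.7^0.57·exp(0.008·76+0.085·20.2) = 6.573
  r_corr = 1.086 + 6.573 = 7.659 μm/a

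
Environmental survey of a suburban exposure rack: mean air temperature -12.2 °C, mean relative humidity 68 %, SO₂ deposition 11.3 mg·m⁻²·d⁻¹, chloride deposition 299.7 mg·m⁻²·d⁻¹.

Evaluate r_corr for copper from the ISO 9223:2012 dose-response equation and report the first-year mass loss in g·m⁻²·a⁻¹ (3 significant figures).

r_corr = 3.02 g·m⁻²·a⁻¹

copper: temperature factor f = +0.126·(-22.2) = -2.7972
  Pd branch = 0.0053·Pd^0.26·e^(0.059·RH+f) = 0.03355 μm/a
  Sd branch = 0.01025·Sd^0.27·e^(0.036·RH+0.049·T) = 0.3041 μm/a
  r_corr = 0.03355 + 0.3041 = 0.3376 μm/a
Convert to mass loss: 0.3376 μm/a × 8.96 g/cm³ = 3.025 g·m⁻²·a⁻¹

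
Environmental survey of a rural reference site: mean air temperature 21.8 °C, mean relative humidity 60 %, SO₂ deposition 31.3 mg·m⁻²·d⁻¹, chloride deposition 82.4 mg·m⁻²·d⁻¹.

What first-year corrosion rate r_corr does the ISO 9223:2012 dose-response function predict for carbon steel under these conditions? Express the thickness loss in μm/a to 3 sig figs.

r_corr = 45.9 μm/a

carbon steel: temperature factor f = -0.054·(11.8) = -0.6372
  sulphur-dioxide contribution → 18.62 μm/a
  chloride contribution → 27.23 μm/a
  ⇒ r_corr(carbon steel) = 45.86 μm/a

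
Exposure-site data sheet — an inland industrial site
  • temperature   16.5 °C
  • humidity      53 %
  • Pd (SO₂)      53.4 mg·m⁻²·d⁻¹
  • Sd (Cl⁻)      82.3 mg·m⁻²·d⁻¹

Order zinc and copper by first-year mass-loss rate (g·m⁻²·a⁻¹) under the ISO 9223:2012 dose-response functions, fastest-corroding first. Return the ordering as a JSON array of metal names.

["zinc", "copper"]

zinc: f(T) = -0.071·(T−10) [T>10 °C] = -0.4615
  sulphur-dioxide contribution → 0.5359 μm/a
  chloride contribution → 1.343 μm/a
  ⇒ r_corr(zinc) = 1.879 μm/a
  mass loss = 1.879 μm/a × 7.14 g/cm³ = 13.41 g·m⁻²·a⁻¹
copper: temperature factor f = -0.080·(6.5) = -0.5200
  sulphur-dioxide contribution → 0.2021 μm/a
  chloride contribution → 0.5101 μm/a
  ⇒ r_corr(copper) = 0.7122 μm/a
  mass loss = 0.7122 μm/a × 8.96 g/cm³ = 6.381 g·m⁻²·a⁻¹
Ordering by g·m⁻²·a⁻¹: zinc (13.4) > copper (6.38)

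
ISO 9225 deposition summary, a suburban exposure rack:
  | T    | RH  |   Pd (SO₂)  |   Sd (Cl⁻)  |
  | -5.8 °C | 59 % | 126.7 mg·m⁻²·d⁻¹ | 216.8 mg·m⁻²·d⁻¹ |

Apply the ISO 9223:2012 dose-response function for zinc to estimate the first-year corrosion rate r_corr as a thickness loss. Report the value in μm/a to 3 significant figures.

r_corr = 1.27 μm/a

zinc: f(T) = +0.038·(T−10) [T≤10 °C] = -0.6004
  sulphur-dioxide contribution → 0.899 μm/a
  chloride contribution → 0.3677 μm/a
  ⇒ r_corr(zinc) = 1.267 μm/a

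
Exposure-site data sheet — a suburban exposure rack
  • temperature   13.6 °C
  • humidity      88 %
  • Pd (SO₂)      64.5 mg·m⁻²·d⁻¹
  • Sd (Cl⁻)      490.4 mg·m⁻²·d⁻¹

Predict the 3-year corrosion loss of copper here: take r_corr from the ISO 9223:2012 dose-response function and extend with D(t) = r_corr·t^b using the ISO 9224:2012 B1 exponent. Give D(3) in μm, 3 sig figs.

D(3) = 9.65 μm

copper: f(T) = -0.080·(T−10) [T>10 °C] = -0.2880
  Pd branch = 0.0053·Pd^0.26·e^(0.059·RH+f) = 2.111 μm/a
  Sd branch = 0.01025·Sd^0.27·e^(0.036·RH+0.049·T) = 2.526 μm/a
  r_corr = 2.111 + 2.526 = 4.637 μm/a
ISO 9224: D(t) = r_corr · t^b with b = 0.667 (copper, B1)
  D(3) = 4.637 × 3^0.667 = 4.637 × 2.081 = 9.649 μm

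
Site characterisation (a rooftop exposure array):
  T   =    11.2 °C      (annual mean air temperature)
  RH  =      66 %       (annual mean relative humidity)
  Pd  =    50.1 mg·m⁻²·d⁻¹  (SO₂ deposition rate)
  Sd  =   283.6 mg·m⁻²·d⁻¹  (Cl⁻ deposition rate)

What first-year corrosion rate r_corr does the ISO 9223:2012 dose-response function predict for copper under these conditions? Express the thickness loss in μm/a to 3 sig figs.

copper: T>10 °C ⇒ hinge -0.080·(11.2−10) = -0.0960
  Pd branch = 0.0053·Pd^0.26·e^(0.059·RH+f) = 0.6542 μm/a
  Sd branch = 0.01025·Sd^0.27·e^(0.036·RH+0.049·T) = 0.8774 μm/a
  sum: 0.6542 + 0.8774 → r_corr = 1.532 μm/a

r_corr = 1.53 μm/a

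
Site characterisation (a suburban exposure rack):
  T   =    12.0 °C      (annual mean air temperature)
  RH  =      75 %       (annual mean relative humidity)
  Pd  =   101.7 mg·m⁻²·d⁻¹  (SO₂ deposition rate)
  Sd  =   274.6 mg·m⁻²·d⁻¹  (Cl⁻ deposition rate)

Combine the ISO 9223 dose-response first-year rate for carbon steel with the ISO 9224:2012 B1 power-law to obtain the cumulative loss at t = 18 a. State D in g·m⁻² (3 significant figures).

D(18) = 5.07e+03 g·m⁻²

carbon steel: T>10 °C ⇒ hinge -0.054·(12.0−10) = -0.1080
  sulphur-dioxide contribution → 78.76 μm/a
  chloride contribution → 63.67 μm/a
  total first-year rate 142.4 μm/a
ISO 9224: D(t) = r_corr · t^b with b = 0.523 (carbon steel, B1)
  D(18) = 142.4 × 18^0.523 = 142.4 × 4.534 = 645.8 μm
  Mass loss = 645.8 μm × 7.85 g/cm³ = 5070 g·m⁻²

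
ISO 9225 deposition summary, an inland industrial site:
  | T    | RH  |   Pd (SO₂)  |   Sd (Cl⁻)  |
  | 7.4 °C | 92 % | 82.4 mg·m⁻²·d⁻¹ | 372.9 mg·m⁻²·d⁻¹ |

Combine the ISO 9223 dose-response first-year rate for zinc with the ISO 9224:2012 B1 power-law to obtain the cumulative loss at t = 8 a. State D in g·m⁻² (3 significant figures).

D(8) = 295 g·m⁻²

zinc: f(T) = +0.038·(T−10) [T≤10 °C] = -0.0988
  SO₂ term: 0.0129·82.4^0.44·exp(0.046·92-0.0988) = 5.606
  Sd branch = 0.0175·Sd^0.57·e^(0.008·RH+0.085·T) = 2.003 μm/a
  r_corr = 5.606 + 2.003 = 7.609 μm/a
ISO 9224: D(t) = r_corr · t^b with b = 0.813 (zinc, B1)
  D(8) = 7.609 × 8^0.813 = 7.609 × 5.423 = 41.26 μm
  Mass loss = 41.26 μm × 7.14 g/cm³ = 294.6 g·m⁻²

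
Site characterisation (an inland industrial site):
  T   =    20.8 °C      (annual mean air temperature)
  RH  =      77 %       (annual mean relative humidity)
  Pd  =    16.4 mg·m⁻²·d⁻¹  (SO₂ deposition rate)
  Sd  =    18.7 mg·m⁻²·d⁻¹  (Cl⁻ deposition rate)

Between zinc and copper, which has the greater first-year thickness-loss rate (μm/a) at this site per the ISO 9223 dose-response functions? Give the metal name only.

zinc

zinc: temperature factor f = -0.071·(10.8) = -0.7668
  Pd branch = 0.0129·Pd^0.44·e^(0.046·RH+f) = 0.7086 μm/a
  Sd branch = 0.0175·Sd^0.57·e^(0.008·RH+0.085·T) = 1.008 μm/a
  r_corr = 0.7086 + 1.008 = 1.716 μm/a
copper: temperature factor f = -0.080·(10.8) = -0.8640
  Pd branch = 0.0053·Pd^0.26·e^(0.059·RH+f) = 0.4344 μm/a
  Cl⁻ term: 0.01025·18.7^0.27·exp(0.036·77+0.049·20.8) = 1.001
  sum: 0.4344 + 1.001 → r_corr = 1.436 μm/a
Ordering by μm/a: zinc (1.72) > copper (1.44)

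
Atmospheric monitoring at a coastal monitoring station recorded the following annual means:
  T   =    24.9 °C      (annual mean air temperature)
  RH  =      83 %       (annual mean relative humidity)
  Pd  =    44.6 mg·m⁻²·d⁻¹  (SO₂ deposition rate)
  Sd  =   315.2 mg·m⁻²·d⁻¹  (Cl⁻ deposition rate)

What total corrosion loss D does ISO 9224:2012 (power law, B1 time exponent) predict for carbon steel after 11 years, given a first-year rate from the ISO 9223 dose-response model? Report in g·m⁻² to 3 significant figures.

carbon steel: T>10 °C ⇒ hinge -0.054·(24.9−10) = -0.8046
  Pd branch = 1.77·Pd^0.52·e^(0.02·RH+f) = 30 μm/a
  Sd branch = 0.102·Sd^0.62·e^(0.033·RH+0.04·T) = 151.3 μm/a
  r_corr = 30 + 151.3 = 181.3 μm/a
ISO 9224: D(t) = r_corr · t^b with b = 0.523 (carbon steel, B1)
  D(11) = 181.3 × 11^0.523 = 181.3 × 3.505 = 635.4 μm
  Mass loss = 635.4 μm × 7.85 g/cm³ = 4988 g·m⁻²

D(11) = 4.99e+03 g·m⁻²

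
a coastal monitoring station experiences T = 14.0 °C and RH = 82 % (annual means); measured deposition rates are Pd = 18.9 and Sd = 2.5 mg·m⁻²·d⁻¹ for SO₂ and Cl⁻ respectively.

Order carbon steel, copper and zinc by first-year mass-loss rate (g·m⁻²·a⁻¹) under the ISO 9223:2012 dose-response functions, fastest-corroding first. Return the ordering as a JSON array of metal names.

["carbon steel", "copper", "zinc"]

carbon steel: temperature factor f = -0.054·(4.0) = -0.2160
  sulphur-dioxide contribution → 33.9 μm/a
  chloride contribution → 4.718 μm/a
  total first-year rate 38.62 μm/a
  mass loss = 38.62 μm/a × 7.85 g/cm³ = 303.1 g·m⁻²·a⁻¹
copper: T>10 °C ⇒ hinge -0.080·(14.0−10) = -0.3200
  sulphur-dioxide contribution → 1.043 μm/a
  chloride contribution → 0.499 μm/a
  ⇒ r_corr(copper) = 1.542 μm/a
  mass loss = 1.542 μm/a × 8.96 g/cm³ = 13.82 g·m⁻²·a⁻¹
zinc: T>10 °C ⇒ hinge -0.071·(14.0−10) = -0.2840
  sulphur-dioxide contribution → 1.538 μm/a
  chloride contribution → 0.1869 μm/a
  total first-year rate 1.725 μm/a
  mass loss = 1.725 μm/a × 7.14 g/cm³ = 12.32 g·m⁻²·a⁻¹
Ordering by g·m⁻²·a⁻¹: carbon steel (303) > copper (13.8) > zinc (12.3)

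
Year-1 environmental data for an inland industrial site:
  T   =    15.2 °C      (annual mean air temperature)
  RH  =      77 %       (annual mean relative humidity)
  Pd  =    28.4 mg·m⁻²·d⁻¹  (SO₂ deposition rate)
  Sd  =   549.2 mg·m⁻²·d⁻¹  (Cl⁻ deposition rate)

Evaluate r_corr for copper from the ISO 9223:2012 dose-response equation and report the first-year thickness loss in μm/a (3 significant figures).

r_corr = 2.68 μm/a

copper: f(T) = -0.080·(T−10) [T>10 °C] = -0.4160
  sulphur-dioxide contribution → 0.7843 μm/a
  chloride contribution → 1.896 μm/a
  total first-year rate 2.68 μm/a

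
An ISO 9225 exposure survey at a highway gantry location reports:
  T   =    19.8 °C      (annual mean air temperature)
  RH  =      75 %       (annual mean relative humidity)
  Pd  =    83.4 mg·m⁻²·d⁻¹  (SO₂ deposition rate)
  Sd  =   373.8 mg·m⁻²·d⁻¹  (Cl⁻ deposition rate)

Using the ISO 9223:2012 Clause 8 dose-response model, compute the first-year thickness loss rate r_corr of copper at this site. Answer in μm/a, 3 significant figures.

copper: T>10 °C ⇒ hinge -0.080·(19.8−10) = -0.7840
  sulphur-dioxide contribution → 0.6383 μm/a
  chloride contribution → 1.992 μm/a
  total first-year rate 2.63 μm/a

r_corr = 2.63 μm/a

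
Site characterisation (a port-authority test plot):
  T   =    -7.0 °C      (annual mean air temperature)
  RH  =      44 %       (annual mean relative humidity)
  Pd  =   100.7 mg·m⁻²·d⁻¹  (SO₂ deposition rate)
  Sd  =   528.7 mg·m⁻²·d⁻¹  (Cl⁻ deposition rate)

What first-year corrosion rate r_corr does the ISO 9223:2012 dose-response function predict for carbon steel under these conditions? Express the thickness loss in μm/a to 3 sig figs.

r_corr = 19.7 μm/a

carbon steel: f(T) = +0.150·(T−10) [T≤10 °C] = -2.5500
  Pd branch = 1.77·Pd^0.52·e^(0.02·RH+f) = 3.667 μm/a
  Sd branch = 0.102·Sd^0.62·e^(0.033·RH+0.04·T) = 16.07 μm/a
  r_corr = 3.667 + 16.07 = 19.74 μm/a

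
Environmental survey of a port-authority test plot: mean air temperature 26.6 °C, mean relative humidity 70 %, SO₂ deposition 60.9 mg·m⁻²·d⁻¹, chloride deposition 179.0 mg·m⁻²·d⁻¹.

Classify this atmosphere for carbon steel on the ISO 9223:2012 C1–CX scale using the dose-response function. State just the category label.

C5

carbon steel: f(T) = -0.054·(T−10) [T>10 °C] = -0.8964
  sulphur-dioxide contribution → 24.81 μm/a
  chloride contribution → 74.25 μm/a
  total first-year rate 99.06 μm/a
ISO 9223 Table 2 (carbon steel): 80 < 99.1 ≤ 200 μm/a ⇒ C5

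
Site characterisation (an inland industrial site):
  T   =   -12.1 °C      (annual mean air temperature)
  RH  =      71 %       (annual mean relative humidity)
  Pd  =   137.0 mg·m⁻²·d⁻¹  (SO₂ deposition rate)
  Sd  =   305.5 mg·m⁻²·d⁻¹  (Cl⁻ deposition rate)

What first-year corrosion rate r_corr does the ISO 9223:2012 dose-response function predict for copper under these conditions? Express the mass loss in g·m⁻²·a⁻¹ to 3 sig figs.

r_corr = 3.76 g·m⁻²·a⁻¹

copper: temperature factor f = +0.126·(-22.1) = -2.7846
  Pd branch = 0.0053·Pd^0.26·e^(0.059·RH+f) = 0.07758 μm/a
  Cl⁻ term: 0.01025·305.5^0.27·exp(0.036·71+0.049·-12.1) = 0.3422
  sum: 0.07758 + 0.3422 → r_corr = 0.4197 μm/a
Convert to mass loss: 0.4197 μm/a × 8.96 g/cm³ = 3.761 g·m⁻²·a⁻¹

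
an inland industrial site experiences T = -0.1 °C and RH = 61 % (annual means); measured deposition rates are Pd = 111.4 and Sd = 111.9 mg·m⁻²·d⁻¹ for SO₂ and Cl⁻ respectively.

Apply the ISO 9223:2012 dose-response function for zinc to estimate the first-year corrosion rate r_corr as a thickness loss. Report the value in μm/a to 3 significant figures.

zinc: temperature factor f = +0.038·(-10.1) = -0.3838
  SO₂ term: 0.0129·111.4^0.44·exp(0.046·61-0.3838) = 1.157
  Sd branch = 0.0175·Sd^0.57·e^(0.008·RH+0.085·T) = 0.416 μm/a
  r_corr = 1.157 + 0.416 = 1.573 μm/a

r_corr = 1.57 μm/a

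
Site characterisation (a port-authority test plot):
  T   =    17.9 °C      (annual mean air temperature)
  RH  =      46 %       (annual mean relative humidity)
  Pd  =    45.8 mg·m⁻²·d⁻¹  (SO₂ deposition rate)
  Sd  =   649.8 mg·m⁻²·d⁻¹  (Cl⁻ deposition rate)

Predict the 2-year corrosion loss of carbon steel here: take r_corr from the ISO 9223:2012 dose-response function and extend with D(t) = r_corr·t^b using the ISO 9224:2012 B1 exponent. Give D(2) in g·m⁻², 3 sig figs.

carbon steel: T>10 °C ⇒ hinge -0.054·(17.9−10) = -0.4266
  sulphur-dioxide contribution → 21.18 μm/a
  chloride contribution → 52.81 μm/a
  total first-year rate 73.99 μm/a
ISO 9224: D(t) = r_corr · t^b with b = 0.523 (carbon steel, B1)
  D(2) = 73.99 × 2^0.523 = 73.99 × 1.437 = 106.3 μm
  Mass loss = 106.3 μm × 7.85 g/cm³ = 834.6 g·m⁻²

D(2) = 835 g·m⁻²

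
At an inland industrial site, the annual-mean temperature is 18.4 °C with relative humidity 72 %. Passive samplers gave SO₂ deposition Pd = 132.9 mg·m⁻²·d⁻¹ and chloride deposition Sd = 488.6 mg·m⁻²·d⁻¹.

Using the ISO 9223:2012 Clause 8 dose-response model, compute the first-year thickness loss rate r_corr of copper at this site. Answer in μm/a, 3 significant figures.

copper: T>10 °C ⇒ hinge -0.080·(18.4−10) = -0.6720
  SO₂ term: 0.0053·132.9^0.26·exp(0.059·72-0.6720) = 0.6752
  Cl⁻ term: 0.01025·488.6^0.27·exp(0.036·72+0.049·18.4) = 1.795
  r_corr = 0.6752 + 1.795 = 2.47 μm/a

r_corr = 2.47 μm/a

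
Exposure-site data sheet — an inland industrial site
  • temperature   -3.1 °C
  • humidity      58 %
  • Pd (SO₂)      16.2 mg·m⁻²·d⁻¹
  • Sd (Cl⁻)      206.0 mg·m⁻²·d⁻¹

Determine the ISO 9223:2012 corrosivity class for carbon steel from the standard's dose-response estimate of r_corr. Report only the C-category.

carbon steel: T≤10 °C ⇒ hinge +0.150·(-3.1−10) = -1.9650
  Pd branch = 1.77·Pd^0.52·e^(0.02·RH+f) = 3.368 μm/a
  Sd branch = 0.102·Sd^0.62·e^(0.033·RH+0.04·T) = 16.62 μm/a
  sum: 3.368 + 16.62 → r_corr = 19.99 μm/a
ISO 9223 Table 2 (carbon steel): 1.3 < 20 ≤ 25 μm/a ⇒ C2

C2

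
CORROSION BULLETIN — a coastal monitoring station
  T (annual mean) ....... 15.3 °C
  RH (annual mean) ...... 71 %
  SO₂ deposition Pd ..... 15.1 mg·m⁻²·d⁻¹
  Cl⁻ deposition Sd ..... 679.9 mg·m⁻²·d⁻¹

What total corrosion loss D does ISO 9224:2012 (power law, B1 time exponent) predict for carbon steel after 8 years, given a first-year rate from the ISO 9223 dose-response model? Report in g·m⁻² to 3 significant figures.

D(8) = 3.13e+03 g·m⁻²

carbon steel: T>10 °C ⇒ hinge -0.054·(15.3−10) = -0.2862
  Pd branch = 1.77·Pd^0.52·e^(0.02·RH+f) = 22.57 μm/a
  Cl⁻ term: 0.102·679.9^0.62·exp(0.033·71+0.04·15.3) = 111.7
  r_corr = 22.57 + 111.7 = 134.3 μm/a
ISO 9224: D(t) = r_corr · t^b with b = 0.523 (carbon steel, B1)
  D(8) = 134.3 × 8^0.523 = 134.3 × 2.967 = 398.4 μm
  Mass loss = 398.4 μm × 7.85 g/cm³ = 3127 g·m⁻²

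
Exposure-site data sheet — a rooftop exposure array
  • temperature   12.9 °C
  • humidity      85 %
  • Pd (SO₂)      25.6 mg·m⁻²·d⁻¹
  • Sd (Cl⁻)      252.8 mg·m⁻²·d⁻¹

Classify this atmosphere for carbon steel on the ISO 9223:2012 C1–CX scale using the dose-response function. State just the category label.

carbon steel: temperature factor f = -0.054·(2.9) = -0.1566
  sulphur-dioxide contribution → 44.72 μm/a
  chloride contribution → 87.22 μm/a
  total first-year rate 131.9 μm/a
Category bounds: 80…200 μm/a bracket r_corr ⇒ C5

C5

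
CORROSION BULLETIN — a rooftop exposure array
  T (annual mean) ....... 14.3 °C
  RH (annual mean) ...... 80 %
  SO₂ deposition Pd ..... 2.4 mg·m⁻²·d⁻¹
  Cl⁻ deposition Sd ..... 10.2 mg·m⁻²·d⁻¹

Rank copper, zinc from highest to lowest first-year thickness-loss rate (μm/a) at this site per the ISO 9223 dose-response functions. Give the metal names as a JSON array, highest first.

["copper", "zinc"]

copper: f(T) = -0.080·(T−10) [T>10 °C] = -0.3440
  sulphur-dioxide contribution → 0.5292 μm/a
  chloride contribution → 0.6888 μm/a
  total first-year rate 1.218 μm/a
zinc: T>10 °C ⇒ hinge -0.071·(14.3−10) = -0.3053
  sulphur-dioxide contribution → 0.554 μm/a
  chloride contribution → 0.4205 μm/a
  total first-year rate 0.9745 μm/a
Ordering by μm/a: copper (1.22) > zinc (0.974)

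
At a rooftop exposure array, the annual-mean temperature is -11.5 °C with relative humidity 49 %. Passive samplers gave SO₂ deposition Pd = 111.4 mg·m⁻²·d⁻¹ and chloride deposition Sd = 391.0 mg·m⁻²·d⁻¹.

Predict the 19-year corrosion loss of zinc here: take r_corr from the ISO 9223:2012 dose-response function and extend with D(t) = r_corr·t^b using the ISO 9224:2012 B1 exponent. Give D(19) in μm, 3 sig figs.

D(19) = 7.94 μm

zinc: temperature factor f = +0.038·(-21.5) = -0.8170
  Pd branch = 0.0129·Pd^0.44·e^(0.046·RH+f) = 0.4318 μm/a
  Cl⁻ term: 0.0175·391.0^0.57·exp(0.008·49+0.085·-11.5) = 0.2926
  r_corr = 0.4318 + 0.2926 = 0.7244 μm/a
ISO 9224: D(t) = r_corr · t^b with b = 0.813 (zinc, B1)
  D(19) = 0.7244 × 19^0.813 = 0.7244 × 10.96 = 7.936 μm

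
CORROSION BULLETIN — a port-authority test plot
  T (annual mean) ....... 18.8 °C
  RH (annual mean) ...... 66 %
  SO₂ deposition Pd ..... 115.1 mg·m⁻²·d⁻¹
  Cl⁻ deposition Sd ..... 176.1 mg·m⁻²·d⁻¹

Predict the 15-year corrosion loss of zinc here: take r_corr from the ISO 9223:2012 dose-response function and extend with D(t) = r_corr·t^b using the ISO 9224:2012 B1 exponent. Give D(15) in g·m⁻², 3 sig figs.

zinc: temperature factor f = -0.071·(8.8) = -0.6248
  sulphur-dioxide contribution → 1.16 μm/a
  chloride contribution → 2.795 μm/a
  ⇒ r_corr(zinc) = 3.956 μm/a
Power-law: D(15) = r_corr · 15^0.813
  D(15) = 3.956 × 15^0.813 = 3.956 × 9.04 = 35.76 μm
  Mass loss = 35.76 μm × 7.14 g/cm³ = 255.3 g·m⁻²

D(15) = 255 g·m⁻²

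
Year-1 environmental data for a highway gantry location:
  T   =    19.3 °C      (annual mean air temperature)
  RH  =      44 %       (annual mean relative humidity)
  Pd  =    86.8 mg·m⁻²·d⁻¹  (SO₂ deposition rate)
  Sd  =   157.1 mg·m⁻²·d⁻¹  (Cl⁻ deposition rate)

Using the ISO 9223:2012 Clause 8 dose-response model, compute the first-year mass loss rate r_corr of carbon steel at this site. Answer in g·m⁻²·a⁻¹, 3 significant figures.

carbon steel: f(T) = -0.054·(T−10) [T>10 °C] = -0.5022
  SO₂ term: 1.77·86.8^0.52·exp(0.02·44-0.5022) = 26.31
  Cl⁻ term: 0.102·157.1^0.62·exp(0.033·44+0.04·19.3) = 21.68
  sum: 26.31 + 21.68 → r_corr = 47.99 μm/a
Convert to mass loss: 47.99 μm/a × 7.85 g/cm³ = 376.7 g·m⁻²·a⁻¹

r_corr = 377 g·m⁻²·a⁻¹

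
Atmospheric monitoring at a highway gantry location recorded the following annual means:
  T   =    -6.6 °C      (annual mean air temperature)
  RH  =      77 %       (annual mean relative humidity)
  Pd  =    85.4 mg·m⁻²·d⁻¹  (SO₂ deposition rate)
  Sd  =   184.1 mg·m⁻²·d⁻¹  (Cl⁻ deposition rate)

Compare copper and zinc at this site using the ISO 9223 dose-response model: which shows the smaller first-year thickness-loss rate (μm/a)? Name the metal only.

copper

copper: f(T) = +0.126·(T−10) [T≤10 °C] = -2.0916
  sulphur-dioxide contribution → 0.1955 μm/a
  chloride contribution → 0.485 μm/a
  ⇒ r_corr(copper) = 0.6804 μm/a
zinc: temperature factor f = +0.038·(-16.6) = -0.6308
  sulphur-dioxide contribution → 1.678 μm/a
  chloride contribution → 0.3614 μm/a
  total first-year rate 2.039 μm/a
Ordering by μm/a: zinc (2.04) > copper (0.68)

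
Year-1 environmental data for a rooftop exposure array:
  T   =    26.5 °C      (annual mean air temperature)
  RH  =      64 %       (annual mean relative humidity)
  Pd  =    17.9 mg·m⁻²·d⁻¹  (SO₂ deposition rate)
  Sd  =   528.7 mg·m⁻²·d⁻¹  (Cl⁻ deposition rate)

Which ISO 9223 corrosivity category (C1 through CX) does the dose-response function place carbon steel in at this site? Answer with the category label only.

carbon steel: f(T) = -0.054·(T−10) [T>10 °C] = -0.8910
  SO₂ term: 1.77·17.9^0.52·exp(0.02·64-0.8910) = 11.71
  Cl⁻ term: 0.102·528.7^0.62·exp(0.033·64+0.04·26.5) = 118.7
  r_corr = 11.71 + 118.7 = 130.4 μm/a
ISO 9223 Table 2 (carbon steel): 80 < 130 ≤ 200 μm/a ⇒ C5

C5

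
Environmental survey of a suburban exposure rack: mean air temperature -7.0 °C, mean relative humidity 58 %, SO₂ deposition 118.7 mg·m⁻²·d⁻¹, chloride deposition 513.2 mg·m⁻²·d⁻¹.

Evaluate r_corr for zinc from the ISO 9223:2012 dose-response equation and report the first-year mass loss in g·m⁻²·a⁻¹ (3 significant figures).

r_corr = 9.53 g·m⁻²·a⁻¹

zinc: T≤10 °C ⇒ hinge +0.038·(-7.0−10) = -0.6460
  Pd branch = 0.0129·Pd^0.44·e^(0.046·RH+f) = 0.7971 μm/a
  Cl⁻ term: 0.0175·513.2^0.57·exp(0.008·58+0.085·-7.0) = 0.5383
  r_corr = 0.7971 + 0.5383 = 1.335 μm/a
Convert to mass loss: 1.335 μm/a × 7.14 g/cm³ = 9.534 g·m⁻²·a⁻¹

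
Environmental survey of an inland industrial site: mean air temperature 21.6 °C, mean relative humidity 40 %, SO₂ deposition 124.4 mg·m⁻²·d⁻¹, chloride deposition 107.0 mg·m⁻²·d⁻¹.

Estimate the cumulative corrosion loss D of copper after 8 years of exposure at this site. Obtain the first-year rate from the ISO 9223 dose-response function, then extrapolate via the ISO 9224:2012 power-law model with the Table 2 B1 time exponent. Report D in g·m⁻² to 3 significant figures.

D(8) = 18.6 g·m⁻²

copper: f(T) = -0.080·(T−10) [T>10 °C] = -0.9280
  sulphur-dioxide contribution → 0.07777 μm/a
  chloride contribution → 0.4402 μm/a
  ⇒ r_corr(copper) = 0.518 μm/a
ISO 9224: D(t) = r_corr · t^b with b = 0.667 (copper, B1)
  D(8) = 0.518 × 8^0.667 = 0.518 × 4.003 = 2.074 μm
  Mass loss = 2.074 μm × 8.96 g/cm³ = 18.58 g·m⁻²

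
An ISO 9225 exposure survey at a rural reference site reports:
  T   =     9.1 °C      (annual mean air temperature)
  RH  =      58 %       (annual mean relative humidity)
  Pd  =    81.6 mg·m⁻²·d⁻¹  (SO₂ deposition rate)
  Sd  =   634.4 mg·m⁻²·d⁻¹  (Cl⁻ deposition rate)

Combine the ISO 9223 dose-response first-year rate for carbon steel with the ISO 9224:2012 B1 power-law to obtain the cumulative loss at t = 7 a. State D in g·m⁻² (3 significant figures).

carbon steel: temperature factor f = +0.150·(-0.9) = -0.1350
  sulphur-dioxide contribution → 48.66 μm/a
  chloride contribution → 54.37 μm/a
  total first-year rate 103 μm/a
Long-term exponent b (ISO 9224 Table 2, B1) = 0.523
  D(7) = 103 × 7^0.523 = 103 × 2.767 = 285.1 μm
  Mass loss = 285.1 μm × 7.85 g/cm³ = 2238 g·m⁻²

D(7) = 2.24e+03 g·m⁻²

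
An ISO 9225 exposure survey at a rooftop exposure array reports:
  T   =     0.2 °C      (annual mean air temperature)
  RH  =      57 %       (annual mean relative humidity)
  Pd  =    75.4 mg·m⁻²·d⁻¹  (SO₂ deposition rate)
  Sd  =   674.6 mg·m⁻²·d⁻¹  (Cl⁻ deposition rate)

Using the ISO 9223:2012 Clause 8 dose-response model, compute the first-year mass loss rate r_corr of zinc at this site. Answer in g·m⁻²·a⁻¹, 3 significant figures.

r_corr = 14.1 g·m⁻²·a⁻¹

zinc: f(T) = +0.038·(T−10) [T≤10 °C] = -0.3724
  SO₂ term: 0.0129·75.4^0.44·exp(0.046·57-0.3724) = 0.8196
  Cl⁻ term: 0.0175·674.6^0.57·exp(0.008·57+0.085·0.2) = 1.151
  sum: 0.8196 + 1.151 → r_corr = 1.97 μm/a
Convert to mass loss: 1.97 μm/a × 7.14 g/cm³ = 14.07 g·m⁻²·a⁻¹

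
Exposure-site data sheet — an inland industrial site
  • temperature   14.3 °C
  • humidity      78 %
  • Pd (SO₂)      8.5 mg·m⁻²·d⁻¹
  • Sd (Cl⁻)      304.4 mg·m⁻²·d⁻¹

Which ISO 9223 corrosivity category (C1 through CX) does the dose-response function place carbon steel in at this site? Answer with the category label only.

carbon steel: temperature factor f = -0.054·(4.3) = -0.2322
  Pd branch = 1.77·Pd^0.52·e^(0.02·RH+f) = 20.32 μm/a
  Cl⁻ term: 0.102·304.4^0.62·exp(0.033·78+0.04·14.3) = 82.15
  sum: 20.32 + 82.15 → r_corr = 102.5 μm/a
102 μm/a falls in (80, 200] for carbon steel → category C5

C5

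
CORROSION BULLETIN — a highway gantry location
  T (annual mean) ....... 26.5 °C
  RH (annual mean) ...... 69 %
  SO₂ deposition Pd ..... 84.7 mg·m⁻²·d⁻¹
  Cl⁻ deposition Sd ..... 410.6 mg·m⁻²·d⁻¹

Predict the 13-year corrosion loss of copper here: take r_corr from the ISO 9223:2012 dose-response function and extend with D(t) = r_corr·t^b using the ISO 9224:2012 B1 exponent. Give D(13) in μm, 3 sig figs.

copper: temperature factor f = -0.080·(16.5) = -1.3200
  Pd branch = 0.0053·Pd^0.26·e^(0.059·RH+f) = 0.2632 μm/a
  Cl⁻ term: 0.01025·410.6^0.27·exp(0.036·69+0.049·26.5) = 2.286
  sum: 0.2632 + 2.286 → r_corr = 2.549 μm/a
Long-term exponent b (ISO 9224 Table 2, B1) = 0.667
  D(13) = 2.549 × 13^0.667 = 2.549 × 5.534 = 14.11 μm

D(13) = 14.1 μm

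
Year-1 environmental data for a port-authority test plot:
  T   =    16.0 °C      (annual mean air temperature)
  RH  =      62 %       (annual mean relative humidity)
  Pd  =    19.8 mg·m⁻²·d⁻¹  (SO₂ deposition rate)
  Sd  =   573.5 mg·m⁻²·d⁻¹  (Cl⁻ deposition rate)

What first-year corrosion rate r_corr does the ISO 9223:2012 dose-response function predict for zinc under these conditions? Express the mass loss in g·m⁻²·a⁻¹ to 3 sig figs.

r_corr = 33.7 g·m⁻²·a⁻¹

zinc: f(T) = -0.071·(T−10) [T>10 °C] = -0.4260
  SO₂ term: 0.0129·19.8^0.44·exp(0.046·62-0.4260) = 0.5429
  Sd branch = 0.0175·Sd^0.57·e^(0.008·RH+0.085·T) = 4.183 μm/a
  r_corr = 0.5429 + 4.183 = 4.726 μm/a
Convert to mass loss: 4.726 μm/a × 7.14 g/cm³ = 33.74 g·m⁻²·a⁻¹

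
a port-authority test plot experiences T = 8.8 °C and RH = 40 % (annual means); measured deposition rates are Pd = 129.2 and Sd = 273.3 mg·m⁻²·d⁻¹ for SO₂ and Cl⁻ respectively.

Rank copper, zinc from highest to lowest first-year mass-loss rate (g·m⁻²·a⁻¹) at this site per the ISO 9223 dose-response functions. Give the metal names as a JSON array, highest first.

["zinc", "copper"]

copper: f(T) = +0.126·(T−10) [T≤10 °C] = -0.1512
  Pd branch = 0.0053·Pd^0.26·e^(0.059·RH+f) = 0.1708 μm/a
  Sd branch = 0.01025·Sd^0.27·e^(0.036·RH+0.049·T) = 0.3029 μm/a
  r_corr = 0.1708 + 0.3029 = 0.4737 μm/a
  mass loss = 0.4737 μm/a × 8.96 g/cm³ = 4.244 g·m⁻²·a⁻¹
zinc: T≤10 °C ⇒ hinge +0.038·(8.8−10) = -0.0456
  Pd branch = 0.0129·Pd^0.44·e^(0.046·RH+f) = 0.6589 μm/a
  Sd branch = 0.0175·Sd^0.57·e^(0.008·RH+0.085·T) = 1.247 μm/a
  sum: 0.6589 + 1.247 → r_corr = 1.906 μm/a
  mass loss = 1.906 μm/a × 7.14 g/cm³ = 13.61 g·m⁻²·a⁻¹
Ordering by g·m⁻²·a⁻¹: zinc (13.6) > copper (4.24)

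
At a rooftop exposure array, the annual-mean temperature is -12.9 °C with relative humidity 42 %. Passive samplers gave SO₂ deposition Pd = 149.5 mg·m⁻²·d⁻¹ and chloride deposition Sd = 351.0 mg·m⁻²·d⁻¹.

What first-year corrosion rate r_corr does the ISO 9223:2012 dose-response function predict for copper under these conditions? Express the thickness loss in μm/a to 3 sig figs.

copper: temperature factor f = +0.126·(-22.9) = -2.8854
  Pd branch = 0.0053·Pd^0.26·e^(0.059·RH+f) = 0.01296 μm/a
  Sd branch = 0.01025·Sd^0.27·e^(0.036·RH+0.049·T) = 0.1203 μm/a
  sum: 0.01296 + 0.1203 → r_corr = 0.1332 μm/a

r_corr = 0.133 μm/a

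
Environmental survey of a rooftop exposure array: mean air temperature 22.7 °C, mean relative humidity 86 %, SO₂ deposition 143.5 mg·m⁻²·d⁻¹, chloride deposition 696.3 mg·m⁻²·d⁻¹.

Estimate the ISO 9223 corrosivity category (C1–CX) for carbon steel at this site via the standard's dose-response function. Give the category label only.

CX

carbon steel: T>10 °C ⇒ hinge -0.054·(22.7−10) = -0.6858
  Pd branch = 1.77·Pd^0.52·e^(0.02·RH+f) = 65.87 μm/a
  Sd branch = 0.102·Sd^0.62·e^(0.033·RH+0.04·T) = 250 μm/a
  sum: 65.87 + 250 → r_corr = 315.9 μm/a
Category bounds: 200…700 μm/a bracket r_corr ⇒ CX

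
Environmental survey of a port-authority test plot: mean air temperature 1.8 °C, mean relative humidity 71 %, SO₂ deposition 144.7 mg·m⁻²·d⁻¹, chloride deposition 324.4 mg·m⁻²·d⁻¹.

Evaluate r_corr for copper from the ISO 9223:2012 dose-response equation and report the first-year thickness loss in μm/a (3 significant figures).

r_corr = 1.14 μm/a

copper: temperature factor f = +0.126·(-8.2) = -1.0332
  Pd branch = 0.0053·Pd^0.26·e^(0.059·RH+f) = 0.4535 μm/a
  Sd branch = 0.01025·Sd^0.27·e^(0.036·RH+0.049·T) = 0.6872 μm/a
  sum: 0.4535 + 0.6872 → r_corr = 1.141 μm/a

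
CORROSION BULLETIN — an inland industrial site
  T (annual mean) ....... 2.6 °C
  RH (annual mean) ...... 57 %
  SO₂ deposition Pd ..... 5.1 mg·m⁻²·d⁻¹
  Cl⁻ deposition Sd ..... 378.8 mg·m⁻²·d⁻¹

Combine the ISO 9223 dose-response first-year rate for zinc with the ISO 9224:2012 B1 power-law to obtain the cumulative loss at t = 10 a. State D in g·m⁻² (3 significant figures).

zinc: f(T) = +0.038·(T−10) [T≤10 °C] = -0.2812
  Pd branch = 0.0129·Pd^0.44·e^(0.046·RH+f) = 0.2745 μm/a
  Sd branch = 0.0175·Sd^0.57·e^(0.008·RH+0.085·T) = 1.016 μm/a
  r_corr = 0.2745 + 1.016 = 1.29 μm/a
Long-term exponent b (ISO 9224 Table 2, B1) = 0.813
  D(10) = 1.29 × 10^0.813 = 1.29 × 6.501 = 8.388 μm
  Mass loss = 8.388 μm × 7.14 g/cm³ = 59.89 g·m⁻²

D(10) = 59.9 g·m⁻²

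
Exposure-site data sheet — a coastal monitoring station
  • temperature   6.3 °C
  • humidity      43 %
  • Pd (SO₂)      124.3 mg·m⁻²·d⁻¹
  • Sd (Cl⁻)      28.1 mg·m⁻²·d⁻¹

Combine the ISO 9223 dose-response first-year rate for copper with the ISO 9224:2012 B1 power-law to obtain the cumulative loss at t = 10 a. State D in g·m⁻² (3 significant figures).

copper: f(T) = +0.126·(T−10) [T≤10 °C] = -0.4662
  SO₂ term: 0.0053·124.3^0.26·exp(0.059·43-0.4662) = 0.1473
  Sd branch = 0.01025·Sd^0.27·e^(0.036·RH+0.049·T) = 0.1615 μm/a
  r_corr = 0.1473 + 0.1615 = 0.3088 μm/a
Long-term exponent b (ISO 9224 Table 2, B1) = 0.667
  D(10) = 0.3088 × 10^0.667 = 0.3088 × 4.645 = 1.434 μm
  Mass loss = 1.434 μm × 8.96 g/cm³ = 12.85 g·m⁻²

D(10) = 12.9 g·m⁻²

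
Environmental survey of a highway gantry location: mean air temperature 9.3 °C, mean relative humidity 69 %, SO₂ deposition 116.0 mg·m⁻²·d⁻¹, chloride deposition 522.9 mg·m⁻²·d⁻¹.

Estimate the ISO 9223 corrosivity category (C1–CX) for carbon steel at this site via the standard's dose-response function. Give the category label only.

C5

carbon steel: f(T) = +0.150·(T−10) [T≤10 °C] = -0.1050
  SO₂ term: 1.77·116.0^0.52·exp(0.02·69-0.1050) = 75.03
  Cl⁻ term: 0.102·522.9^0.62·exp(0.033·69+0.04·9.3) = 69.9
  sum: 75.03 + 69.9 → r_corr = 144.9 μm/a
145 μm/a falls in (80, 200] for carbon steel → category C5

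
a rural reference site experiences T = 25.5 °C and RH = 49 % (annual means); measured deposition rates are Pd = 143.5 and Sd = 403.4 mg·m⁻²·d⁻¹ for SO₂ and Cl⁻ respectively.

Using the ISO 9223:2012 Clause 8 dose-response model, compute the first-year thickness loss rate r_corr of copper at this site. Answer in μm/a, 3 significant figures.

copper: temperature factor f = -0.080·(15.5) = -1.2400
  SO₂ term: 0.0053·143.5^0.26·exp(0.059·49-1.2400) = 0.1005
  Sd branch = 0.01025·Sd^0.27·e^(0.036·RH+0.049·T) = 1.054 μm/a
  r_corr = 0.1005 + 1.054 = 1.155 μm/a

r_corr = 1.15 μm/a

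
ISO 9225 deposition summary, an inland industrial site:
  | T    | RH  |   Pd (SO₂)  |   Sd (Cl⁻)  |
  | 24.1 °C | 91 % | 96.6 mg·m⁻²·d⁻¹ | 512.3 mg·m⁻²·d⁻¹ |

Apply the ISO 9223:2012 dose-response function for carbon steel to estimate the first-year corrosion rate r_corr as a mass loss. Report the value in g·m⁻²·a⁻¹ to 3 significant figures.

r_corr = 2.46e+03 g·m⁻²·a⁻¹

carbon steel: T>10 °C ⇒ hinge -0.054·(24.1−10) = -0.7614
  SO₂ term: 1.77·96.6^0.52·exp(0.02·91-0.7614) = 54.94
  Sd branch = 0.102·Sd^0.62·e^(0.033·RH+0.04·T) = 257.8 μm/a
  sum: 54.94 + 257.8 → r_corr = 312.8 μm/a
Convert to mass loss: 312.8 μm/a × 7.85 g/cm³ = 2455 g·m⁻²·a⁻¹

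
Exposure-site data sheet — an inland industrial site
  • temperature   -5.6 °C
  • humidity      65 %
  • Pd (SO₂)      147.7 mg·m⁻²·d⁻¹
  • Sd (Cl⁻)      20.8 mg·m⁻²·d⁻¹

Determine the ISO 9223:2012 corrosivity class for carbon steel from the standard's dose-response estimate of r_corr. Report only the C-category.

carbon steel: f(T) = +0.150·(T−10) [T≤10 °C] = -2.3400
  SO₂ term: 1.77·147.7^0.52·exp(0.02·65-2.3400) = 8.402
  Cl⁻ term: 0.102·20.8^0.62·exp(0.033·65+0.04·-5.6) = 4.572
  r_corr = 8.402 + 4.572 = 12.97 μm/a
13 μm/a falls in (1.3, 25] for carbon steel → category C2

C2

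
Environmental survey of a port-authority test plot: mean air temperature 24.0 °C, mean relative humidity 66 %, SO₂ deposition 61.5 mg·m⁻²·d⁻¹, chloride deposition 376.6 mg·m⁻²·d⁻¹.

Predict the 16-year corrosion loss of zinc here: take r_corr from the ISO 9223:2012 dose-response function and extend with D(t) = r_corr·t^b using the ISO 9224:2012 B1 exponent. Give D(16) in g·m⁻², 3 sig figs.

zinc: temperature factor f = -0.071·(14.0) = -0.9940
  SO₂ term: 0.0129·61.5^0.44·exp(0.046·66-0.9940) = 0.6089
  Cl⁻ term: 0.0175·376.6^0.57·exp(0.008·66+0.085·24.0) = 6.707
  r_corr = 0.6089 + 6.707 = 7.316 μm/a
Power-law: D(16) = r_corr · 16^0.813
  D(16) = 7.316 × 16^0.813 = 7.316 × 9.527 = 69.7 μm
  Mass loss = 69.7 μm × 7.14 g/cm³ = 497.7 g·m⁻²

D(16) = 498 g·m⁻²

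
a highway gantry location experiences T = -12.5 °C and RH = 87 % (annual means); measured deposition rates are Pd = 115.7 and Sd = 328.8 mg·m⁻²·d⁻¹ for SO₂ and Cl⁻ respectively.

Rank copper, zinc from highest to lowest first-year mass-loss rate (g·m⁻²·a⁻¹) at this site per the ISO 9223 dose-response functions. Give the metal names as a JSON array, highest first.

["zinc", "copper"]

copper: temperature factor f = +0.126·(-22.5) = -2.8350
  SO₂ term: 0.0053·115.7^0.26·exp(0.059·87-2.8350) = 0.1814
  Sd branch = 0.01025·Sd^0.27·e^(0.036·RH+0.049·T) = 0.6088 μm/a
  sum: 0.1814 + 0.6088 → r_corr = 0.7903 μm/a
  mass loss = 0.7903 μm/a × 8.96 g/cm³ = 7.081 g·m⁻²·a⁻¹
zinc: T≤10 °C ⇒ hinge +0.038·(-12.5−10) = -0.8550
  SO₂ term: 0.0129·115.7^0.44·exp(0.046·87-0.8550) = 2.428
  Cl⁻ term: 0.0175·328.8^0.57·exp(0.008·87+0.085·-12.5) = 0.33
  sum: 2.428 + 0.33 → r_corr = 2.758 μm/a
  mass loss = 2.758 μm/a × 7.14 g/cm³ = 19.69 g·m⁻²·a⁻¹
Ordering by g·m⁻²·a⁻¹: zinc (19.7) > copper (7.08)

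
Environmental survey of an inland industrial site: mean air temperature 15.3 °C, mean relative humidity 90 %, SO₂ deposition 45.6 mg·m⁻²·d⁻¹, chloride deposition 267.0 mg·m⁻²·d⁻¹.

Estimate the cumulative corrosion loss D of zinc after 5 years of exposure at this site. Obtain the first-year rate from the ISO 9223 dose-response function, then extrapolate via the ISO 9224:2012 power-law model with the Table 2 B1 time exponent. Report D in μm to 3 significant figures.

zinc: temperature factor f = -0.071·(5.3) = -0.3763
  Pd branch = 0.0129·Pd^0.44·e^(0.046·RH+f) = 2.986 μm/a
  Sd branch = 0.0175·Sd^0.57·e^(0.008·RH+0.085·T) = 3.189 μm/a
  r_corr = 2.986 + 3.189 = 6.175 μm/a
Long-term exponent b (ISO 9224 Table 2, B1) = 0.813
  D(5) = 6.175 × 5^0.813 = 6.175 × 3.701 = 22.85 μm

D(5) = 22.9 μm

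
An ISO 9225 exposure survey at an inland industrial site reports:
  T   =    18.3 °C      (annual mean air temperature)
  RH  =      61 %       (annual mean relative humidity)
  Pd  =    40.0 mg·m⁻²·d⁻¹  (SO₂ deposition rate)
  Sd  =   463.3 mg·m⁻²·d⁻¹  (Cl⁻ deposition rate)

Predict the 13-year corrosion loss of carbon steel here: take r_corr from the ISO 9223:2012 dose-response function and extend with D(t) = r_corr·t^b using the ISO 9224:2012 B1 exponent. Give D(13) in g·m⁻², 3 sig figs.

carbon steel: temperature factor f = -0.054·(8.3) = -0.4482
  SO₂ term: 1.77·40.0^0.52·exp(0.02·61-0.4482) = 26.08
  Sd branch = 0.102·Sd^0.62·e^(0.033·RH+0.04·T) = 71.38 μm/a
  sum: 26.08 + 71.38 → r_corr = 97.45 μm/a
Long-term exponent b (ISO 9224 Table 2, B1) = 0.523
  D(13) = 97.45 × 13^0.523 = 97.45 × 3.825 = 372.7 μm
  Mass loss = 372.7 μm × 7.85 g/cm³ = 2926 g·m⁻²

D(13) = 2.93e+03 g·m⁻²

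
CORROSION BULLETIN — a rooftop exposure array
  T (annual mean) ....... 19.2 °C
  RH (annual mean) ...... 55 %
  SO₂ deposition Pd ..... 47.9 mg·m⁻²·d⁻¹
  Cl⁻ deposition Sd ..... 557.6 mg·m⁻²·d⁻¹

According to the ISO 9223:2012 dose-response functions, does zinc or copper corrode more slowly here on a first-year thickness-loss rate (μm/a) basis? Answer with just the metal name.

zinc: f(T) = -0.071·(T−10) [T>10 °C] = -0.6532
  sulphur-dioxide contribution → 0.4624 μm/a
  chloride contribution → 5.109 μm/a
  total first-year rate 5.571 μm/a
copper: T>10 °C ⇒ hinge -0.080·(19.2−10) = -0.7360
  sulphur-dioxide contribution → 0.1782 μm/a
  chloride contribution → 1.049 μm/a
  ⇒ r_corr(copper) = 1.227 μm/a
Ordering by μm/a: zinc (5.57) > copper (1.23)

copper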